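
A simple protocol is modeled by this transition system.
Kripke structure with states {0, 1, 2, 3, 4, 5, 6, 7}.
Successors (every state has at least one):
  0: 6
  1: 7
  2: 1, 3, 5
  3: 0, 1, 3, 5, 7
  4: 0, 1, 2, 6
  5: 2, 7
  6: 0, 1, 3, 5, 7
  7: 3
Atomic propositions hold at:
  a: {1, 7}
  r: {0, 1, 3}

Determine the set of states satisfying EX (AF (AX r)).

{1, 2, 3, 4, 5, 6}

Sat(AX r) = {s : every successor in {0, 1, 3}} = {7}
AF (AX r): least fixpoint, start Z0 = {7}, add states with every successor in Z. Z1 = {1, 7}; fixed.
Sat(AF (AX r)) = {1, 7}
Sat(EX (AF (AX r))) = {s : some successor in {1, 7}} = {1, 2, 3, 4, 5, 6}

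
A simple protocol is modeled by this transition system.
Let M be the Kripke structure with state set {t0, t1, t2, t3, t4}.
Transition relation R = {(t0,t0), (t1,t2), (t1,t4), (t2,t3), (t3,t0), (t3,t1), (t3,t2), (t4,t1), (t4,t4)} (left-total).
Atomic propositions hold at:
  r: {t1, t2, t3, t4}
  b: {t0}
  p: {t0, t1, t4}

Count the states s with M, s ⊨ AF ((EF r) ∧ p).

EF r: least fixpoint, start Z0 = {t1, t2, t3, t4}, add states with some successor in Z. Already a fixed point.
Sat(EF r) = {t1, t2, t3, t4}
Sat((EF r) ∧ p) = {t1, t4}
AF ((EF r) ∧ p): least fixpoint, start Z0 = {t1, t4}, add states with every successor in Z. Already a fixed point.
Sat(AF ((EF r) ∧ p)) = {t1, t4}
|Sat(AF ((EF r) ∧ p))| = |{t1, t4}| = 2.

2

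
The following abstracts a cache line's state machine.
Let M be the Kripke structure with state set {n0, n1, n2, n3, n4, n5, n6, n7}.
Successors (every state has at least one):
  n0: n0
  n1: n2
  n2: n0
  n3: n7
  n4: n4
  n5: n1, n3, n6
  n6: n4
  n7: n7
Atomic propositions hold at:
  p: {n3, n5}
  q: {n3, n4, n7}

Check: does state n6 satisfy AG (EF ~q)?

No

Sat(~q) = {n0, n1, n2, n5, n6}
EF ~q: least fixpoint, start Z0 = {n0, n1, n2, n5, n6}, add states with some successor in Z. Already a fixed point.
Sat(EF ~q) = {n0, n1, n2, n5, n6}
AG (EF ~q): greatest fixpoint, start Z0 = {n0, n1, n2, n5, n6}, keep only states in Sat with every successor in Z. Z1 = {n0, n1, n2}; fixed.
Sat(AG (EF ~q)) = {n0, n1, n2}
n6 ∉ Sat(AG (EF ~q)) = {n0, n1, n2}, so the formula does not hold at n6.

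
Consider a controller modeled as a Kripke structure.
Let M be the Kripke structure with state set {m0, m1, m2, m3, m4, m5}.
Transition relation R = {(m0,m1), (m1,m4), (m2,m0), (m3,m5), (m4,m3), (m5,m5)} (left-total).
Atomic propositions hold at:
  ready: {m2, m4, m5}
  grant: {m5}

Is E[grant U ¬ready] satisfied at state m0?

Sat(¬ready) = {m0, m1, m3}
E[grant U ¬ready]: least fixpoint, start Z0 = Sat(¬ready) = {m0, m1, m3}, add states in Sat(grant) with some successor in Z. Already a fixed point.
Sat(E[grant U ¬ready]) = {m0, m1, m3}
m0 ∈ Sat(E[grant U ¬ready]) = {m0, m1, m3}, so the formula holds at m0.

Yes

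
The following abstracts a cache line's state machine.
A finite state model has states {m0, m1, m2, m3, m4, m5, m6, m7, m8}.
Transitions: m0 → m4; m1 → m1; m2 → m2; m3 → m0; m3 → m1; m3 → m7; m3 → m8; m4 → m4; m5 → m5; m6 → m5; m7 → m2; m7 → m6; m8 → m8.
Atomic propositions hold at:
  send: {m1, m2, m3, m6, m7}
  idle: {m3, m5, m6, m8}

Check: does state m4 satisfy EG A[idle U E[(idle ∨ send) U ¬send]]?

Sat(idle ∨ send) = {m1, m2, m3, m5, m6, m7, m8}
Sat(¬send) = {m0, m4, m5, m8}
E[(idle ∨ send) U ¬send]: least fixpoint, start Z0 = Sat(¬send) = {m0, m4, m5, m8}, add states in Sat(idle ∨ send) with some successor in Z. Z1 = {m0, m3, m4, m5, m6, m8}; Z2 = {m0, m3, m4, m5, m6, m7, m8}; fixed.
Sat(E[(idle ∨ send) U ¬send]) = {m0, m3, m4, m5, m6, m7, m8}
A[idle U E[(idle ∨ send) U ¬send]]: least fixpoint, start Z0 = Sat(E[(idle ∨ send) U ¬send]) = {m0, m3, m4, m5, m6, m7, m8}, add states in Sat(idle) with every successor in Z. Already a fixed point.
Sat(A[idle U E[(idle ∨ send) U ¬send]]) = {m0, m3, m4, m5, m6, m7, m8}
EG A[idle U E[(idle ∨ send) U ¬send]]: greatest fixpoint, start Z0 = {m0, m3, m4, m5, m6, m7, m8}, keep only states in Sat with some successor in Z. Already a fixed point.
Sat(EG A[idle U E[(idle ∨ send) U ¬send]]) = {m0, m3, m4, m5, m6, m7, m8}
m4 ∈ Sat(EG A[idle U E[(idle ∨ send) U ¬send]]) = {m0, m3, m4, m5, m6, m7, m8}, so the formula holds at m4.

Yes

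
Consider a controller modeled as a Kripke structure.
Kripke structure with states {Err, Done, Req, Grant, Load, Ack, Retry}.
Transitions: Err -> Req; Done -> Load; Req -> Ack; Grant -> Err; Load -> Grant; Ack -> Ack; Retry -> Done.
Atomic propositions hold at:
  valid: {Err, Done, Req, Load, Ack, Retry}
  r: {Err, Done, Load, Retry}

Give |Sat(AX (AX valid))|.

6

Sat(AX valid) = {s : every successor in {Err, Done, Req, Load, Ack, Retry}} = {Err, Done, Req, Grant, Ack, Retry}
Sat(AX (AX valid)) = {s : every successor in {Err, Done, Req, Grant, Ack, Retry}} = {Err, Req, Grant, Load, Ack, Retry}
|Sat(AX (AX valid))| = |{Err, Req, Grant, Load, Ack, Retry}| = 6.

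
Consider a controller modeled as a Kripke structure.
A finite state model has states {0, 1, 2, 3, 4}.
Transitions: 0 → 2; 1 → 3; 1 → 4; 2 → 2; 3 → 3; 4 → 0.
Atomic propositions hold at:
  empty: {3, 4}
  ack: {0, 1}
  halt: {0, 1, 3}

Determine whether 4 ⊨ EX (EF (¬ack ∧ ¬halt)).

Sat(¬ack) = {2, 3, 4}
Sat(¬halt) = {2, 4}
Sat(¬ack ∧ ¬halt) = {2, 4}
EF (¬ack ∧ ¬halt): least fixpoint, start Z0 = {2, 4}, add states with some successor in Z. Z1 = {0, 1, 2, 4}; fixed.
Sat(EF (¬ack ∧ ¬halt)) = {0, 1, 2, 4}
Sat(EX (EF (¬ack ∧ ¬halt))) = {s : some successor in {0, 1, 2, 4}} = {0, 1, 2, 4}
4 ∈ Sat(EX (EF (¬ack ∧ ¬halt))) = {0, 1, 2, 4}, so the formula holds at 4.

Yes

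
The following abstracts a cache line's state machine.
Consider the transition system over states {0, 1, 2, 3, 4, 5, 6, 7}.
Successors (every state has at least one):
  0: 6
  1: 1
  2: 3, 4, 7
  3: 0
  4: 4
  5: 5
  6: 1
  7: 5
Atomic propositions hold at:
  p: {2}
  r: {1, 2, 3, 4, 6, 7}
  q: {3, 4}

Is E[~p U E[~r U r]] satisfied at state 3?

Yes

Sat(~p) = {0, 1, 3, 4, 5, 6, 7}
Sat(~r) = {0, 5}
E[~r U r]: least fixpoint, start Z0 = Sat(r) = {1, 2, 3, 4, 6, 7}, add states in Sat(~r) with some successor in Z. Z1 = {0, 1, 2, 3, 4, 6, 7}; fixed.
Sat(E[~r U r]) = {0, 1, 2, 3, 4, 6, 7}
E[~p U E[~r U r]]: least fixpoint, start Z0 = Sat(E[~r U r]) = {0, 1, 2, 3, 4, 6, 7}, add states in Sat(~p) with some successor in Z. Already a fixed point.
Sat(E[~p U E[~r U r]]) = {0, 1, 2, 3, 4, 6, 7}
3 ∈ Sat(E[~p U E[~r U r]]) = {0, 1, 2, 3, 4, 6, 7}, so the formula holds at 3.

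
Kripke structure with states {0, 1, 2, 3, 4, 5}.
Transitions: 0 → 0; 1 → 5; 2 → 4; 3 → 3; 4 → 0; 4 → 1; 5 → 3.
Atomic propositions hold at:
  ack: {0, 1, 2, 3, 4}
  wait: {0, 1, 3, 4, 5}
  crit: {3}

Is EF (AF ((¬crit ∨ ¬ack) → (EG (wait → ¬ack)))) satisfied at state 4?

Sat(¬crit) = {0, 1, 2, 4, 5}
Sat(¬ack) = {5}
Sat(¬crit ∨ ¬ack) = {0, 1, 2, 4, 5}
Sat(wait → ¬ack) = {2, 5}
EG (wait → ¬ack): greatest fixpoint, start Z0 = {2, 5}, keep only states in Sat with some successor in Z. Z1 = ∅; fixed.
Sat(EG (wait → ¬ack)) = ∅
Sat((¬crit ∨ ¬ack) → (EG (wait → ¬ack))) = {3}
AF ((¬crit ∨ ¬ack) → (EG (wait → ¬ack))): least fixpoint, start Z0 = {3}, add states with every successor in Z. Z1 = {3, 5}; Z2 = {1, 3, 5}; fixed.
Sat(AF ((¬crit ∨ ¬ack) → (EG (wait → ¬ack)))) = {1, 3, 5}
EF (AF ((¬crit ∨ ¬ack) → (EG (wait → ¬ack)))): least fixpoint, start Z0 = {1, 3, 5}, add states with some successor in Z. Z1 = {1, 3, 4, 5}; Z2 = {1, 2, 3, 4, 5}; fixed.
Sat(EF (AF ((¬crit ∨ ¬ack) → (EG (wait → ¬ack))))) = {1, 2, 3, 4, 5}
4 ∈ Sat(EF (AF ((¬crit ∨ ¬ack) → (EG (wait → ¬ack))))) = {1, 2, 3, 4, 5}, so the formula holds at 4.

Yes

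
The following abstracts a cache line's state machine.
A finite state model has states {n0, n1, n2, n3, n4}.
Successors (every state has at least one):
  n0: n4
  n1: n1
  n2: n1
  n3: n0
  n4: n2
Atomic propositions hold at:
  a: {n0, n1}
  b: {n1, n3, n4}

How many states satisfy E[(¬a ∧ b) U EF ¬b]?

Sat(¬a) = {n2, n3, n4}
Sat(¬a ∧ b) = {n3, n4}
Sat(¬b) = {n0, n2}
EF ¬b: least fixpoint, start Z0 = {n0, n2}, add states with some successor in Z. Z1 = {n0, n2, n3, n4}; fixed.
Sat(EF ¬b) = {n0, n2, n3, n4}
E[(¬a ∧ b) U EF ¬b]: least fixpoint, start Z0 = Sat(EF ¬b) = {n0, n2, n3, n4}, add states in Sat(¬a ∧ b) with some successor in Z. Already a fixed point.
Sat(E[(¬a ∧ b) U EF ¬b]) = {n0, n2, n3, n4}
|Sat(E[(¬a ∧ b) U EF ¬b])| = |{n0, n2, n3, n4}| = 4.

4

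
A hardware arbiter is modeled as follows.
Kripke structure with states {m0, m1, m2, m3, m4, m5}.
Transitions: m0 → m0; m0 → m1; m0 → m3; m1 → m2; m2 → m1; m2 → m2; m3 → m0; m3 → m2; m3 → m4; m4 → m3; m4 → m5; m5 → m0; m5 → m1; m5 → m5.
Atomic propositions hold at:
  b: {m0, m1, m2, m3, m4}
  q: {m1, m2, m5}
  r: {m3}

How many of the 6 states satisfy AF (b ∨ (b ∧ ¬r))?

5

Sat(¬r) = {m0, m1, m2, m4, m5}
Sat(b ∧ ¬r) = {m0, m1, m2, m4}
Sat(b ∨ (b ∧ ¬r)) = {m0, m1, m2, m3, m4}
AF (b ∨ (b ∧ ¬r)): least fixpoint, start Z0 = {m0, m1, m2, m3, m4}, add states with every successor in Z. Already a fixed point.
Sat(AF (b ∨ (b ∧ ¬r))) = {m0, m1, m2, m3, m4}
|Sat(AF (b ∨ (b ∧ ¬r)))| = |{m0, m1, m2, m3, m4}| = 5.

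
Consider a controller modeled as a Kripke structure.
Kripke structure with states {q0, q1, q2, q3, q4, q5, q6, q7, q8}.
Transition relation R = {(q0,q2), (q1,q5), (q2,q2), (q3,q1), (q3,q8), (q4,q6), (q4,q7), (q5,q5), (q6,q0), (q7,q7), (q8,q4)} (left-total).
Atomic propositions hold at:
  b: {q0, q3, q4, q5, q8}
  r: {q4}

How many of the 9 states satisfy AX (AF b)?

AF b: least fixpoint, start Z0 = {q0, q3, q4, q5, q8}, add states with every successor in Z. Z1 = {q0, q1, q3, q4, q5, q6, q8}; fixed.
Sat(AF b) = {q0, q1, q3, q4, q5, q6, q8}
Sat(AX (AF b)) = {s : every successor in {q0, q1, q3, q4, q5, q6, q8}} = {q1, q3, q5, q6, q8}
|Sat(AX (AF b))| = |{q1, q3, q5, q6, q8}| = 5.

5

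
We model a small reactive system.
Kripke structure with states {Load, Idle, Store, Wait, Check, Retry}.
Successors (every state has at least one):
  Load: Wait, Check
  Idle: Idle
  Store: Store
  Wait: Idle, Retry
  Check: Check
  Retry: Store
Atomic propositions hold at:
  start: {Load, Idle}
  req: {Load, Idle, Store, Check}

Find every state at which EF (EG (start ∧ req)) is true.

Sat(start ∧ req) = {Load, Idle}
EG (start ∧ req): greatest fixpoint, start Z0 = {Load, Idle}, keep only states in Sat with some successor in Z. Z1 = {Idle}; fixed.
Sat(EG (start ∧ req)) = {Idle}
EF (EG (start ∧ req)): least fixpoint, start Z0 = {Idle}, add states with some successor in Z. Z1 = {Idle, Wait}; Z2 = {Load, Idle, Wait}; fixed.
Sat(EF (EG (start ∧ req))) = {Load, Idle, Wait}

{Load, Idle, Wait}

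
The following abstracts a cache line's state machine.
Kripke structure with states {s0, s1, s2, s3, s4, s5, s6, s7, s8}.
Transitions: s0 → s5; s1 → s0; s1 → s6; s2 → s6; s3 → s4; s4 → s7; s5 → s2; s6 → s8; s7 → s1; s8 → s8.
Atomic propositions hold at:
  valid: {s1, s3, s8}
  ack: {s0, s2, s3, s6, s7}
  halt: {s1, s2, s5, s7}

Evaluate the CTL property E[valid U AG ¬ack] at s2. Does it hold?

No

Sat(¬ack) = {s1, s4, s5, s8}
AG ¬ack: greatest fixpoint, start Z0 = {s1, s4, s5, s8}, keep only states in Sat with every successor in Z. Z1 = {s8}; fixed.
Sat(AG ¬ack) = {s8}
E[valid U AG ¬ack]: least fixpoint, start Z0 = Sat(AG ¬ack) = {s8}, add states in Sat(valid) with some successor in Z. Already a fixed point.
Sat(E[valid U AG ¬ack]) = {s8}
s2 ∉ Sat(E[valid U AG ¬ack]) = {s8}, so the formula does not hold at s2.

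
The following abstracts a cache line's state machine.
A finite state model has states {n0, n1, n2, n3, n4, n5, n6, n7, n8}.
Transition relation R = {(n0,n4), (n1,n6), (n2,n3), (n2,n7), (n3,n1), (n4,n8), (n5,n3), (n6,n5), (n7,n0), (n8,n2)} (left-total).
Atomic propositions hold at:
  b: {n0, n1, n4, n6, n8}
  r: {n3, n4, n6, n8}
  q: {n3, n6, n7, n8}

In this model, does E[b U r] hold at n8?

Yes

E[b U r]: least fixpoint, start Z0 = Sat(r) = {n3, n4, n6, n8}, add states in Sat(b) with some successor in Z. Z1 = {n0, n1, n3, n4, n6, n8}; fixed.
Sat(E[b U r]) = {n0, n1, n3, n4, n6, n8}
n8 ∈ Sat(E[b U r]) = {n0, n1, n3, n4, n6, n8}, so the formula holds at n8.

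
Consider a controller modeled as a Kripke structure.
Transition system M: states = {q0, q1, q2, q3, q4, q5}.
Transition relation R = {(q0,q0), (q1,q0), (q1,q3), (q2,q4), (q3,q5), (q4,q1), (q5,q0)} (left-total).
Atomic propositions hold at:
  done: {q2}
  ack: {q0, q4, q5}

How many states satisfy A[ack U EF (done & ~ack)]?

Sat(~ack) = {q1, q2, q3}
Sat(done & ~ack) = {q2}
EF (done & ~ack): least fixpoint, start Z0 = {q2}, add states with some successor in Z. Already a fixed point.
Sat(EF (done & ~ack)) = {q2}
A[ack U EF (done & ~ack)]: least fixpoint, start Z0 = Sat(EF (done & ~ack)) = {q2}, add states in Sat(ack) with every successor in Z. Already a fixed point.
Sat(A[ack U EF (done & ~ack)]) = {q2}
|Sat(A[ack U EF (done & ~ack)])| = |{q2}| = 1.

1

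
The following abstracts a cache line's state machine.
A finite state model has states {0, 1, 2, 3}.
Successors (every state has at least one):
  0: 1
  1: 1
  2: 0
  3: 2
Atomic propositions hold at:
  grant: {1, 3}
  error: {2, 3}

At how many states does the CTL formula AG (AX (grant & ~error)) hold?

Sat(~error) = {0, 1}
Sat(grant & ~error) = {1}
Sat(AX (grant & ~error)) = {s : every successor in {1}} = {0, 1}
AG (AX (grant & ~error)): greatest fixpoint, start Z0 = {0, 1}, keep only states in Sat with every successor in Z. Already a fixed point.
Sat(AG (AX (grant & ~error))) = {0, 1}
|Sat(AG (AX (grant & ~error)))| = |{0, 1}| = 2.

2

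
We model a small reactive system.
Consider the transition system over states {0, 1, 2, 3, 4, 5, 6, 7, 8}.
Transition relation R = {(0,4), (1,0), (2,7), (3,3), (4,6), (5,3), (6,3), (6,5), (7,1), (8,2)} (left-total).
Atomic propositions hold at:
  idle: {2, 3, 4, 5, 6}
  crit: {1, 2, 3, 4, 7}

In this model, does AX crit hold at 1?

Sat(AX crit) = {s : every successor in {1, 2, 3, 4, 7}} = {0, 2, 3, 5, 7, 8}
1 ∉ Sat(AX crit) = {0, 2, 3, 5, 7, 8}, so the formula does not hold at 1.

No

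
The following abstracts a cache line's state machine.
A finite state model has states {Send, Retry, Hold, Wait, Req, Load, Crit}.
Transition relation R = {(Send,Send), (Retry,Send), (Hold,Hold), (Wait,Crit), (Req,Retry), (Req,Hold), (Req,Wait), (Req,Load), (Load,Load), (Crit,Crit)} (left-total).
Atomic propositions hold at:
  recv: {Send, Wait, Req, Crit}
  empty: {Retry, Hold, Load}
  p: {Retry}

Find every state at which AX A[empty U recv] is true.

{Send, Retry, Wait, Crit}

A[empty U recv]: least fixpoint, start Z0 = Sat(recv) = {Send, Wait, Req, Crit}, add states in Sat(empty) with every successor in Z. Z1 = {Send, Retry, Wait, Req, Crit}; fixed.
Sat(A[empty U recv]) = {Send, Retry, Wait, Req, Crit}
Sat(AX A[empty U recv]) = {s : every successor in {Send, Retry, Wait, Req, Crit}} = {Send, Retry, Wait, Crit}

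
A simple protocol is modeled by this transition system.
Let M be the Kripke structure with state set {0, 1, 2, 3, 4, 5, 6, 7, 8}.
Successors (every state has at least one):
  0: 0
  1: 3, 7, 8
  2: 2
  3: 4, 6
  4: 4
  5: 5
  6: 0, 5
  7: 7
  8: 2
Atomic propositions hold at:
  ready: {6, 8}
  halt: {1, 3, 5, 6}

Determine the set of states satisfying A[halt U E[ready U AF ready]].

{6, 8}

AF ready: least fixpoint, start Z0 = {6, 8}, add states with every successor in Z. Already a fixed point.
Sat(AF ready) = {6, 8}
E[ready U AF ready]: least fixpoint, start Z0 = Sat(AF ready) = {6, 8}, add states in Sat(ready) with some successor in Z. Already a fixed point.
Sat(E[ready U AF ready]) = {6, 8}
A[halt U E[ready U AF ready]]: least fixpoint, start Z0 = Sat(E[ready U AF ready]) = {6, 8}, add states in Sat(halt) with every successor in Z. Already a fixed point.
Sat(A[halt U E[ready U AF ready]]) = {6, 8}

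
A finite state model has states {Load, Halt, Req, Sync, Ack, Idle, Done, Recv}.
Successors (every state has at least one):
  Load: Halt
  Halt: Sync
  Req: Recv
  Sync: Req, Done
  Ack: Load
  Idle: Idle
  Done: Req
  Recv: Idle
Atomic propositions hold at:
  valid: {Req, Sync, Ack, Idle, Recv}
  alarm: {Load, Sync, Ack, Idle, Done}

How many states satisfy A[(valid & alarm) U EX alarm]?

Sat(valid & alarm) = {Sync, Ack, Idle}
Sat(EX alarm) = {s : some successor in {Load, Sync, Ack, Idle, Done}} = {Halt, Sync, Ack, Idle, Recv}
A[(valid & alarm) U EX alarm]: least fixpoint, start Z0 = Sat(EX alarm) = {Halt, Sync, Ack, Idle, Recv}, add states in Sat(valid & alarm) with every successor in Z. Already a fixed point.
Sat(A[(valid & alarm) U EX alarm]) = {Halt, Sync, Ack, Idle, Recv}
|Sat(A[(valid & alarm) U EX alarm])| = |{Halt, Sync, Ack, Idle, Recv}| = 5.

5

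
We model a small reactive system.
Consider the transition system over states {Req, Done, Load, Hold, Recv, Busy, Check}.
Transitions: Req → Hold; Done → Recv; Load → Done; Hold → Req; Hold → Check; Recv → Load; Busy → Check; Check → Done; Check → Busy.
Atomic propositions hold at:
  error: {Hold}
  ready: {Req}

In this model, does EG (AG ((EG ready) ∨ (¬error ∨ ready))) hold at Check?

EG ready: greatest fixpoint, start Z0 = {Req}, keep only states in Sat with some successor in Z. Z1 = ∅; fixed.
Sat(EG ready) = ∅
Sat(¬error) = {Req, Done, Load, Recv, Busy, Check}
Sat(¬error ∨ ready) = {Req, Done, Load, Recv, Busy, Check}
Sat((EG ready) ∨ (¬error ∨ ready)) = {Req, Done, Load, Recv, Busy, Check}
AG ((EG ready) ∨ (¬error ∨ ready)): greatest fixpoint, start Z0 = {Req, Done, Load, Recv, Busy, Check}, keep only states in Sat with every successor in Z. Z1 = {Done, Load, Recv, Busy, Check}; fixed.
Sat(AG ((EG ready) ∨ (¬error ∨ ready))) = {Done, Load, Recv, Busy, Check}
EG (AG ((EG ready) ∨ (¬error ∨ ready))): greatest fixpoint, start Z0 = {Done, Load, Recv, Busy, Check}, keep only states in Sat with some successor in Z. Already a fixed point.
Sat(EG (AG ((EG ready) ∨ (¬error ∨ ready)))) = {Done, Load, Recv, Busy, Check}
Check ∈ Sat(EG (AG ((EG ready) ∨ (¬error ∨ ready)))) = {Done, Load, Recv, Busy, Check}, so the formula holds at Check.

Yes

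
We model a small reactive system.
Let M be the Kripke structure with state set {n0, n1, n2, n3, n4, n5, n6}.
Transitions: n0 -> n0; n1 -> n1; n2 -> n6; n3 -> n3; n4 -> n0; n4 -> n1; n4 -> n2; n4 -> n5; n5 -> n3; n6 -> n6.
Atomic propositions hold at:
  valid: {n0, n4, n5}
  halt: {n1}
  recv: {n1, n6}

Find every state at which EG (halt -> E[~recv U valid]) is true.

Sat(~recv) = {n0, n2, n3, n4, n5}
E[~recv U valid]: least fixpoint, start Z0 = Sat(valid) = {n0, n4, n5}, add states in Sat(~recv) with some successor in Z. Already a fixed point.
Sat(E[~recv U valid]) = {n0, n4, n5}
Sat(halt -> E[~recv U valid]) = {n0, n2, n3, n4, n5, n6}
EG (halt -> E[~recv U valid]): greatest fixpoint, start Z0 = {n0, n2, n3, n4, n5, n6}, keep only states in Sat with some successor in Z. Already a fixed point.
Sat(EG (halt -> E[~recv U valid])) = {n0, n2, n3, n4, n5, n6}

{n0, n2, n3, n4, n5, n6}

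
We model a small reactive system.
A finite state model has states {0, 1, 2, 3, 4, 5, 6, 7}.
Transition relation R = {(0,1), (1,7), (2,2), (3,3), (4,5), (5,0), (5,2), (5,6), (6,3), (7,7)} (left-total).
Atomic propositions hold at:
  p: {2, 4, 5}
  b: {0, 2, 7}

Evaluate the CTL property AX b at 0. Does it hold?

Sat(AX b) = {s : every successor in {0, 2, 7}} = {1, 2, 7}
0 ∉ Sat(AX b) = {1, 2, 7}, so the formula does not hold at 0.

No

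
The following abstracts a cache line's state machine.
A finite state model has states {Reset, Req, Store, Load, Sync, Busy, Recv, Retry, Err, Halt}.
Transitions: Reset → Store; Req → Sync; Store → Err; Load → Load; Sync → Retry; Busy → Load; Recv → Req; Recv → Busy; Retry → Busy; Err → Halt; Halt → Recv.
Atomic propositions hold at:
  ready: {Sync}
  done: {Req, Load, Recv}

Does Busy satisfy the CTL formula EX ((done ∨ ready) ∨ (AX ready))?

Sat(done ∨ ready) = {Req, Load, Sync, Recv}
Sat(AX ready) = {s : every successor in {Sync}} = {Req}
Sat((done ∨ ready) ∨ (AX ready)) = {Req, Load, Sync, Recv}
Sat(EX ((done ∨ ready) ∨ (AX ready))) = {s : some successor in {Req, Load, Sync, Recv}} = {Req, Load, Busy, Recv, Halt}
Busy ∈ Sat(EX ((done ∨ ready) ∨ (AX ready))) = {Req, Load, Busy, Recv, Halt}, so the formula holds at Busy.

Yes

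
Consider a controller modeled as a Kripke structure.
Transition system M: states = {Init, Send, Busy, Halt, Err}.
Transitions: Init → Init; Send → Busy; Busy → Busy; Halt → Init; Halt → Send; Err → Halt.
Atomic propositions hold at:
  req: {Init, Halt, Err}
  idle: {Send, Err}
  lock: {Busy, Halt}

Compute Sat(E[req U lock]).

{Busy, Halt, Err}

E[req U lock]: least fixpoint, start Z0 = Sat(lock) = {Busy, Halt}, add states in Sat(req) with some successor in Z. Z1 = {Busy, Halt, Err}; fixed.
Sat(E[req U lock]) = {Busy, Halt, Err}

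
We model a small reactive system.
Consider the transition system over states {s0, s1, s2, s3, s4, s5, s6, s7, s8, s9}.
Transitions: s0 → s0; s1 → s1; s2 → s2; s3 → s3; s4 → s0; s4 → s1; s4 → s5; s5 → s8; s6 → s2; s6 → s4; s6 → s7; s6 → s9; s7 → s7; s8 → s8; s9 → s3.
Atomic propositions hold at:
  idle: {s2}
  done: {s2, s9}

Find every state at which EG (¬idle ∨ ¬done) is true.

{s0, s1, s3, s4, s5, s6, s7, s8, s9}

Sat(¬idle) = {s0, s1, s3, s4, s5, s6, s7, s8, s9}
Sat(¬done) = {s0, s1, s3, s4, s5, s6, s7, s8}
Sat(¬idle ∨ ¬done) = {s0, s1, s3, s4, s5, s6, s7, s8, s9}
EG (¬idle ∨ ¬done): greatest fixpoint, start Z0 = {s0, s1, s3, s4, s5, s6, s7, s8, s9}, keep only states in Sat with some successor in Z. Already a fixed point.
Sat(EG (¬idle ∨ ¬done)) = {s0, s1, s3, s4, s5, s6, s7, s8, s9}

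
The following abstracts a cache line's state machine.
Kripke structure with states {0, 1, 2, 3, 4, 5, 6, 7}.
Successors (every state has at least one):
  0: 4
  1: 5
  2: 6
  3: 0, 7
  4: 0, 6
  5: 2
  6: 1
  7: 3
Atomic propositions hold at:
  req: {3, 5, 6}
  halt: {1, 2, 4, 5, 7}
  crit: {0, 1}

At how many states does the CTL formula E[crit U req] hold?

E[crit U req]: least fixpoint, start Z0 = Sat(req) = {3, 5, 6}, add states in Sat(crit) with some successor in Z. Z1 = {1, 3, 5, 6}; fixed.
Sat(E[crit U req]) = {1, 3, 5, 6}
|Sat(E[crit U req])| = |{1, 3, 5, 6}| = 4.

4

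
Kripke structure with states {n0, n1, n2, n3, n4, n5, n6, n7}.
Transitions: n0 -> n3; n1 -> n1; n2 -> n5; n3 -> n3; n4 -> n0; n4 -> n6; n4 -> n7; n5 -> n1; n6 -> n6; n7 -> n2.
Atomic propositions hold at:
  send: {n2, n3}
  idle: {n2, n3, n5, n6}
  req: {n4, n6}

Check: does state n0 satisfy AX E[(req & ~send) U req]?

No

Sat(~send) = {n0, n1, n4, n5, n6, n7}
Sat(req & ~send) = {n4, n6}
E[(req & ~send) U req]: least fixpoint, start Z0 = Sat(req) = {n4, n6}, add states in Sat(req & ~send) with some successor in Z. Already a fixed point.
Sat(E[(req & ~send) U req]) = {n4, n6}
Sat(AX E[(req & ~send) U req]) = {s : every successor in {n4, n6}} = {n6}
n0 ∉ Sat(AX E[(req & ~send) U req]) = {n6}, so the formula does not hold at n0.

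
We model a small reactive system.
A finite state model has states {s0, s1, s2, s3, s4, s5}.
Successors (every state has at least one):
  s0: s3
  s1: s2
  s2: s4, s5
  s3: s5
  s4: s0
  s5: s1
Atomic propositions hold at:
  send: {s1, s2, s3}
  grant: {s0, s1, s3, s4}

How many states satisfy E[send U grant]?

E[send U grant]: least fixpoint, start Z0 = Sat(grant) = {s0, s1, s3, s4}, add states in Sat(send) with some successor in Z. Z1 = {s0, s1, s2, s3, s4}; fixed.
Sat(E[send U grant]) = {s0, s1, s2, s3, s4}
|Sat(E[send U grant])| = |{s0, s1, s2, s3, s4}| = 5.

5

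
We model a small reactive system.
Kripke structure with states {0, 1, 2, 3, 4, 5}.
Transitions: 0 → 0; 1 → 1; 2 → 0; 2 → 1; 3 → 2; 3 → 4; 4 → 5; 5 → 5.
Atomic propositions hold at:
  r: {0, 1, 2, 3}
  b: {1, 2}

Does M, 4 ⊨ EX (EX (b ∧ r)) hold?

Sat(b ∧ r) = {1, 2}
Sat(EX (b ∧ r)) = {s : some successor in {1, 2}} = {1, 2, 3}
Sat(EX (EX (b ∧ r))) = {s : some successor in {1, 2, 3}} = {1, 2, 3}
4 ∉ Sat(EX (EX (b ∧ r))) = {1, 2, 3}, so the formula does not hold at 4.

No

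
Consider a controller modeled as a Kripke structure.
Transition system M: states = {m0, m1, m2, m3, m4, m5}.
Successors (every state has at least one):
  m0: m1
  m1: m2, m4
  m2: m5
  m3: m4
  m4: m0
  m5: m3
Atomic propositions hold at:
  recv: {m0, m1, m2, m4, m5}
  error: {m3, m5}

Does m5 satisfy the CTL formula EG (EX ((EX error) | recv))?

No

Sat(EX error) = {s : some successor in {m3, m5}} = {m2, m5}
Sat((EX error) | recv) = {m0, m1, m2, m4, m5}
Sat(EX ((EX error) | recv)) = {s : some successor in {m0, m1, m2, m4, m5}} = {m0, m1, m2, m3, m4}
EG (EX ((EX error) | recv)): greatest fixpoint, start Z0 = {m0, m1, m2, m3, m4}, keep only states in Sat with some successor in Z. Z1 = {m0, m1, m3, m4}; fixed.
Sat(EG (EX ((EX error) | recv))) = {m0, m1, m3, m4}
m5 ∉ Sat(EG (EX ((EX error) | recv))) = {m0, m1, m3, m4}, so the formula does not hold at m5.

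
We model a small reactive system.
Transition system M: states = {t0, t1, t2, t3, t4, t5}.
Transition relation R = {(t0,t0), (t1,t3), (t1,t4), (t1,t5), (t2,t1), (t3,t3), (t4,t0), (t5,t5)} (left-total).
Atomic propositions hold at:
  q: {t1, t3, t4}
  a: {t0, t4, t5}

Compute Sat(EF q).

{t1, t2, t3, t4}

EF q: least fixpoint, start Z0 = {t1, t3, t4}, add states with some successor in Z. Z1 = {t1, t2, t3, t4}; fixed.
Sat(EF q) = {t1, t2, t3, t4}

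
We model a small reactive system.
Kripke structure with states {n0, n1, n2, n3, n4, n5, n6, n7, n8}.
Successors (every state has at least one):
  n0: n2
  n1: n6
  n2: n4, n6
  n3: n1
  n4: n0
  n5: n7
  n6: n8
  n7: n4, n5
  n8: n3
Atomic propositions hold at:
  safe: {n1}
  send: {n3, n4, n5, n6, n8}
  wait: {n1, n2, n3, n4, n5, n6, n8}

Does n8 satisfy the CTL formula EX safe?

No

Sat(EX safe) = {s : some successor in {n1}} = {n3}
n8 ∉ Sat(EX safe) = {n3}, so the formula does not hold at n8.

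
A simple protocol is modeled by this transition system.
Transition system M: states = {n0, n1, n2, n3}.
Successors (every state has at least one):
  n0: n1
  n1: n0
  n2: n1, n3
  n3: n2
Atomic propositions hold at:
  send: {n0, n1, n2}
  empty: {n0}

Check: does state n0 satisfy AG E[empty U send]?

Yes

E[empty U send]: least fixpoint, start Z0 = Sat(send) = {n0, n1, n2}, add states in Sat(empty) with some successor in Z. Already a fixed point.
Sat(E[empty U send]) = {n0, n1, n2}
AG E[empty U send]: greatest fixpoint, start Z0 = {n0, n1, n2}, keep only states in Sat with every successor in Z. Z1 = {n0, n1}; fixed.
Sat(AG E[empty U send]) = {n0, n1}
n0 ∈ Sat(AG E[empty U send]) = {n0, n1}, so the formula holds at n0.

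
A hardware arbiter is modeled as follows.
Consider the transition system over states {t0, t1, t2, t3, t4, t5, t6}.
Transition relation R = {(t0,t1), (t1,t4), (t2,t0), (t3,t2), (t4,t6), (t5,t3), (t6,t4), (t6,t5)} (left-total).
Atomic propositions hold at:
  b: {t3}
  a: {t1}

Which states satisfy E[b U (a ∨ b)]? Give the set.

Sat(a ∨ b) = {t1, t3}
E[b U (a ∨ b)]: least fixpoint, start Z0 = Sat((a ∨ b)) = {t1, t3}, add states in Sat(b) with some successor in Z. Already a fixed point.
Sat(E[b U (a ∨ b)]) = {t1, t3}

{t1, t3}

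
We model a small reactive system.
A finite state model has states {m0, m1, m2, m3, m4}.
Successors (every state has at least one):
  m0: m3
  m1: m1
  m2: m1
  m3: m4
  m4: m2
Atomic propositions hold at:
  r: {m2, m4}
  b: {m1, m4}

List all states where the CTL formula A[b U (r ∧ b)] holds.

Sat(r ∧ b) = {m4}
A[b U (r ∧ b)]: least fixpoint, start Z0 = Sat((r ∧ b)) = {m4}, add states in Sat(b) with every successor in Z. Already a fixed point.
Sat(A[b U (r ∧ b)]) = {m4}

{m4}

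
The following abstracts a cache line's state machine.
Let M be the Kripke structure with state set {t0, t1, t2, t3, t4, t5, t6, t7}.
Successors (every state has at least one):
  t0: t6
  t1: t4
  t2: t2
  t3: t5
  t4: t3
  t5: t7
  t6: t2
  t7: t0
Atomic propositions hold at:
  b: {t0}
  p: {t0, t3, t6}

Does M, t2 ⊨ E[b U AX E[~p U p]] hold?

Sat(~p) = {t1, t2, t4, t5, t7}
E[~p U p]: least fixpoint, start Z0 = Sat(p) = {t0, t3, t6}, add states in Sat(~p) with some successor in Z. Z1 = {t0, t3, t4, t6, t7}; Z2 = {t0, t1, t3, t4, t5, t6, t7}; fixed.
Sat(E[~p U p]) = {t0, t1, t3, t4, t5, t6, t7}
Sat(AX E[~p U p]) = {s : every successor in {t0, t1, t3, t4, t5, t6, t7}} = {t0, t1, t3, t4, t5, t7}
E[b U AX E[~p U p]]: least fixpoint, start Z0 = Sat(AX E[~p U p]) = {t0, t1, t3, t4, t5, t7}, add states in Sat(b) with some successor in Z. Already a fixed point.
Sat(E[b U AX E[~p U p]]) = {t0, t1, t3, t4, t5, t7}
t2 ∉ Sat(E[b U AX E[~p U p]]) = {t0, t1, t3, t4, t5, t7}, so the formula does not hold at t2.

No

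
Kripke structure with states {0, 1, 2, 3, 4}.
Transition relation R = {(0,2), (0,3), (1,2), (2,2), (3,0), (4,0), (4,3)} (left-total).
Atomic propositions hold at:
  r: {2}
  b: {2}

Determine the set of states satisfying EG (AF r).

{1, 2}

AF r: least fixpoint, start Z0 = {2}, add states with every successor in Z. Z1 = {1, 2}; fixed.
Sat(AF r) = {1, 2}
EG (AF r): greatest fixpoint, start Z0 = {1, 2}, keep only states in Sat with some successor in Z. Already a fixed point.
Sat(EG (AF r)) = {1, 2}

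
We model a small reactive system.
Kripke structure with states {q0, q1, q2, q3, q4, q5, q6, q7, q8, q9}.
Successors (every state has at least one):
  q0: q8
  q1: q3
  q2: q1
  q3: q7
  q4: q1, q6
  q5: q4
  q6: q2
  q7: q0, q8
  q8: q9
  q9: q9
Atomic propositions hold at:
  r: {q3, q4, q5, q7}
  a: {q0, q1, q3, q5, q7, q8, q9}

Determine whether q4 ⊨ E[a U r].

E[a U r]: least fixpoint, start Z0 = Sat(r) = {q3, q4, q5, q7}, add states in Sat(a) with some successor in Z. Z1 = {q1, q3, q4, q5, q7}; fixed.
Sat(E[a U r]) = {q1, q3, q4, q5, q7}
q4 ∈ Sat(E[a U r]) = {q1, q3, q4, q5, q7}, so the formula holds at q4.

Yes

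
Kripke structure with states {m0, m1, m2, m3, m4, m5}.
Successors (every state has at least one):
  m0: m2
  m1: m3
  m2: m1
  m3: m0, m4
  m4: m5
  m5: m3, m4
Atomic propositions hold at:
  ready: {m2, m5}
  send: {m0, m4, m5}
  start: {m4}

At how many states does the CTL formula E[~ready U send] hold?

5

Sat(~ready) = {m0, m1, m3, m4}
E[~ready U send]: least fixpoint, start Z0 = Sat(send) = {m0, m4, m5}, add states in Sat(~ready) with some successor in Z. Z1 = {m0, m3, m4, m5}; Z2 = {m0, m1, m3, m4, m5}; fixed.
Sat(E[~ready U send]) = {m0, m1, m3, m4, m5}
|Sat(E[~ready U send])| = |{m0, m1, m3, m4, m5}| = 5.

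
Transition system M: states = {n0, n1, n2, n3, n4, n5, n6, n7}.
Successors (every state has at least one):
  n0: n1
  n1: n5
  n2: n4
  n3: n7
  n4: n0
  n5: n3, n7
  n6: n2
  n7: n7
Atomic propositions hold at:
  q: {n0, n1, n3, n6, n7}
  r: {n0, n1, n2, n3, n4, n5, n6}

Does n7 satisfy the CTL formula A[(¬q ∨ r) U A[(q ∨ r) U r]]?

Sat(¬q) = {n2, n4, n5}
Sat(¬q ∨ r) = {n0, n1, n2, n3, n4, n5, n6}
Sat(q ∨ r) = {n0, n1, n2, n3, n4, n5, n6, n7}
A[(q ∨ r) U r]: least fixpoint, start Z0 = Sat(r) = {n0, n1, n2, n3, n4, n5, n6}, add states in Sat(q ∨ r) with every successor in Z. Already a fixed point.
Sat(A[(q ∨ r) U r]) = {n0, n1, n2, n3, n4, n5, n6}
A[(¬q ∨ r) U A[(q ∨ r) U r]]: least fixpoint, start Z0 = Sat(A[(q ∨ r) U r]) = {n0, n1, n2, n3, n4, n5, n6}, add states in Sat(¬q ∨ r) with every successor in Z. Already a fixed point.
Sat(A[(¬q ∨ r) U A[(q ∨ r) U r]]) = {n0, n1, n2, n3, n4, n5, n6}
n7 ∉ Sat(A[(¬q ∨ r) U A[(q ∨ r) U r]]) = {n0, n1, n2, n3, n4, n5, n6}, so the formula does not hold at n7.

No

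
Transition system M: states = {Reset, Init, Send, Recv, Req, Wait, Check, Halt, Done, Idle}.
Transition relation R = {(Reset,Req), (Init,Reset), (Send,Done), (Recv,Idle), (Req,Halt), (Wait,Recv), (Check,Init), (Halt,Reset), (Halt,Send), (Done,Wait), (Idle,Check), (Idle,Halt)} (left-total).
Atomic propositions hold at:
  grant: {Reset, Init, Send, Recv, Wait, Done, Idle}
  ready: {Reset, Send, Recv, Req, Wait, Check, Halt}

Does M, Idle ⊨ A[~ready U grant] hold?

Sat(~ready) = {Init, Done, Idle}
A[~ready U grant]: least fixpoint, start Z0 = Sat(grant) = {Reset, Init, Send, Recv, Wait, Done, Idle}, add states in Sat(~ready) with every successor in Z. Already a fixed point.
Sat(A[~ready U grant]) = {Reset, Init, Send, Recv, Wait, Done, Idle}
Idle ∈ Sat(A[~ready U grant]) = {Reset, Init, Send, Recv, Wait, Done, Idle}, so the formula holds at Idle.

Yes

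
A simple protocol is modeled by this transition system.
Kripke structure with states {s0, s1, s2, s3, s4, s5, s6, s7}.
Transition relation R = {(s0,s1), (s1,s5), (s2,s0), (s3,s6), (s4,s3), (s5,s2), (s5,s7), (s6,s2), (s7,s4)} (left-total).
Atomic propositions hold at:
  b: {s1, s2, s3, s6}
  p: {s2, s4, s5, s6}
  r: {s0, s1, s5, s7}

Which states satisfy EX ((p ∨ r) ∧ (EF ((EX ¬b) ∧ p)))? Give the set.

{s0, s1, s2, s3, s5, s6, s7}

Sat(p ∨ r) = {s0, s1, s2, s4, s5, s6, s7}
Sat(¬b) = {s0, s4, s5, s7}
Sat(EX ¬b) = {s : some successor in {s0, s4, s5, s7}} = {s1, s2, s5, s7}
Sat((EX ¬b) ∧ p) = {s2, s5}
EF ((EX ¬b) ∧ p): least fixpoint, start Z0 = {s2, s5}, add states with some successor in Z. Z1 = {s1, s2, s5, s6}; Z2 = {s0, s1, s2, s3, s5, s6}; Z3 = {s0, s1, s2, s3, s4, s5, s6}; Z4 = {s0, s1, s2, s3, s4, s5, s6, s7}; fixed.
Sat(EF ((EX ¬b) ∧ p)) = {s0, s1, s2, s3, s4, s5, s6, s7}
Sat((p ∨ r) ∧ (EF ((EX ¬b) ∧ p))) = {s0, s1, s2, s4, s5, s6, s7}
Sat(EX ((p ∨ r) ∧ (EF ((EX ¬b) ∧ p)))) = {s : some successor in {s0, s1, s2, s4, s5, s6, s7}} = {s0, s1, s2, s3, s5, s6, s7}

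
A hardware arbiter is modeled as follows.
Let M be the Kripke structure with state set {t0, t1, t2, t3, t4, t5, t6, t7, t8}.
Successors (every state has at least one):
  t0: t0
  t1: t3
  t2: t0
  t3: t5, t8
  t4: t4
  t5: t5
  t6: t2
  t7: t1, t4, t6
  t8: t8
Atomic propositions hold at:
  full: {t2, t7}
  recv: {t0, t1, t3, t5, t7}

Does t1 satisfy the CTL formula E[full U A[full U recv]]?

A[full U recv]: least fixpoint, start Z0 = Sat(recv) = {t0, t1, t3, t5, t7}, add states in Sat(full) with every successor in Z. Z1 = {t0, t1, t2, t3, t5, t7}; fixed.
Sat(A[full U recv]) = {t0, t1, t2, t3, t5, t7}
E[full U A[full U recv]]: least fixpoint, start Z0 = Sat(A[full U recv]) = {t0, t1, t2, t3, t5, t7}, add states in Sat(full) with some successor in Z. Already a fixed point.
Sat(E[full U A[full U recv]]) = {t0, t1, t2, t3, t5, t7}
t1 ∈ Sat(E[full U A[full U recv]]) = {t0, t1, t2, t3, t5, t7}, so the formula holds at t1.

Yes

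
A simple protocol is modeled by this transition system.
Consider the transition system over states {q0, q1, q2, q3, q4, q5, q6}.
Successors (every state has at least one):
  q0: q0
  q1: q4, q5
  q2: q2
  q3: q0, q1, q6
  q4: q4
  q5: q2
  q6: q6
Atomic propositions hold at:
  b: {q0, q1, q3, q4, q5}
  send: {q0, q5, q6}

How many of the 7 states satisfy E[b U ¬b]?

Sat(¬b) = {q2, q6}
E[b U ¬b]: least fixpoint, start Z0 = Sat(¬b) = {q2, q6}, add states in Sat(b) with some successor in Z. Z1 = {q2, q3, q5, q6}; Z2 = {q1, q2, q3, q5, q6}; fixed.
Sat(E[b U ¬b]) = {q1, q2, q3, q5, q6}
|Sat(E[b U ¬b])| = |{q1, q2, q3, q5, q6}| = 5.

5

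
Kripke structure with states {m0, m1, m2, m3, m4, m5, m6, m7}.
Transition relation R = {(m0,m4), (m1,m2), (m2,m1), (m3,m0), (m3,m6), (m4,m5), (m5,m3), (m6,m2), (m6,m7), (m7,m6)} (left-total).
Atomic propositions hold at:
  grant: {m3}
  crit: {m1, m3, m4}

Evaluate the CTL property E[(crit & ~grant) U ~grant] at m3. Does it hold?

No

Sat(~grant) = {m0, m1, m2, m4, m5, m6, m7}
Sat(crit & ~grant) = {m1, m4}
E[(crit & ~grant) U ~grant]: least fixpoint, start Z0 = Sat(~grant) = {m0, m1, m2, m4, m5, m6, m7}, add states in Sat(crit & ~grant) with some successor in Z. Already a fixed point.
Sat(E[(crit & ~grant) U ~grant]) = {m0, m1, m2, m4, m5, m6, m7}
m3 ∉ Sat(E[(crit & ~grant) U ~grant]) = {m0, m1, m2, m4, m5, m6, m7}, so the formula does not hold at m3.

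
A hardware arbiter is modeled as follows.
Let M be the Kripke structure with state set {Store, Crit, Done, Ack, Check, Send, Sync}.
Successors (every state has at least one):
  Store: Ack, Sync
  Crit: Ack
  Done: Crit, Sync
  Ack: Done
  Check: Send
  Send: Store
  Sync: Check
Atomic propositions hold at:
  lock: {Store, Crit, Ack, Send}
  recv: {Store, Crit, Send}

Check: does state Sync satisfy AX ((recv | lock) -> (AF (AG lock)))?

Sat(recv | lock) = {Store, Crit, Ack, Send}
AG lock: greatest fixpoint, start Z0 = {Store, Crit, Ack, Send}, keep only states in Sat with every successor in Z. Z1 = {Crit, Send}; Z2 = ∅; fixed.
Sat(AG lock) = ∅
AF (AG lock): least fixpoint, start Z0 = ∅, add states with every successor in Z. Already a fixed point.
Sat(AF (AG lock)) = ∅
Sat((recv | lock) -> (AF (AG lock))) = {Done, Check, Sync}
Sat(AX ((recv | lock) -> (AF (AG lock)))) = {s : every successor in {Done, Check, Sync}} = {Ack, Sync}
Sync ∈ Sat(AX ((recv | lock) -> (AF (AG lock)))) = {Ack, Sync}, so the formula holds at Sync.

Yes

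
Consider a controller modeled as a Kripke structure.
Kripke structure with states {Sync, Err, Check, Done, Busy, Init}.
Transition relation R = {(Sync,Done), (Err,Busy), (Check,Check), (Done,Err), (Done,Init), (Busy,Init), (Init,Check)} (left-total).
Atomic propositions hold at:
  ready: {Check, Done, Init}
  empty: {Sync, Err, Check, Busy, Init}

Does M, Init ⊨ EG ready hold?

Yes

EG ready: greatest fixpoint, start Z0 = {Check, Done, Init}, keep only states in Sat with some successor in Z. Already a fixed point.
Sat(EG ready) = {Check, Done, Init}
Init ∈ Sat(EG ready) = {Check, Done, Init}, so the formula holds at Init.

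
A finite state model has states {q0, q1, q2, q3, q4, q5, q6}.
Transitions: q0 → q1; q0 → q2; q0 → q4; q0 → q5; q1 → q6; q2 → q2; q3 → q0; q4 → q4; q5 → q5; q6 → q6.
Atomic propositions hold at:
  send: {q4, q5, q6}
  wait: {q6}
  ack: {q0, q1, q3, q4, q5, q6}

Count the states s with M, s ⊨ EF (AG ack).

AG ack: greatest fixpoint, start Z0 = {q0, q1, q3, q4, q5, q6}, keep only states in Sat with every successor in Z. Z1 = {q1, q3, q4, q5, q6}; Z2 = {q1, q4, q5, q6}; fixed.
Sat(AG ack) = {q1, q4, q5, q6}
EF (AG ack): least fixpoint, start Z0 = {q1, q4, q5, q6}, add states with some successor in Z. Z1 = {q0, q1, q4, q5, q6}; Z2 = {q0, q1, q3, q4, q5, q6}; fixed.
Sat(EF (AG ack)) = {q0, q1, q3, q4, q5, q6}
|Sat(EF (AG ack))| = |{q0, q1, q3, q4, q5, q6}| = 6.

6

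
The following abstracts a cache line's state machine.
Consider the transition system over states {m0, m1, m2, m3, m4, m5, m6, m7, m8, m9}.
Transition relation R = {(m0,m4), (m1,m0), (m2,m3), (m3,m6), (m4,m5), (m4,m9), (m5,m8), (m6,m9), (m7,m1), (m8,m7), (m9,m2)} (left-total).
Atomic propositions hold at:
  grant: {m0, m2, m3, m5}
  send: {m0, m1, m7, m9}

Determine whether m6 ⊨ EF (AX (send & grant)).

No

Sat(send & grant) = {m0}
Sat(AX (send & grant)) = {s : every successor in {m0}} = {m1}
EF (AX (send & grant)): least fixpoint, start Z0 = {m1}, add states with some successor in Z. Z1 = {m1, m7}; Z2 = {m1, m7, m8}; Z3 = {m1, m5, m7, m8}; Z4 = {m1, m4, m5, m7, m8}; Z5 = {m0, m1, m4, m5, m7, m8}; fixed.
Sat(EF (AX (send & grant))) = {m0, m1, m4, m5, m7, m8}
m6 ∉ Sat(EF (AX (send & grant))) = {m0, m1, m4, m5, m7, m8}, so the formula does not hold at m6.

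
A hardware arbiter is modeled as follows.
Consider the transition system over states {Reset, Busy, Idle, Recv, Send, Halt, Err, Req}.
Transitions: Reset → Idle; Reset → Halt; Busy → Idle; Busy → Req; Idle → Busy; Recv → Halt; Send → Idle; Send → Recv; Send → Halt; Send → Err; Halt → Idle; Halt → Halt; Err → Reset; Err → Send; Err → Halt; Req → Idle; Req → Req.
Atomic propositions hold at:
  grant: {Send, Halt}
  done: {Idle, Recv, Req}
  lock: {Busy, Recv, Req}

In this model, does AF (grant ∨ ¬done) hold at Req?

No

Sat(¬done) = {Reset, Busy, Send, Halt, Err}
Sat(grant ∨ ¬done) = {Reset, Busy, Send, Halt, Err}
AF (grant ∨ ¬done): least fixpoint, start Z0 = {Reset, Busy, Send, Halt, Err}, add states with every successor in Z. Z1 = {Reset, Busy, Idle, Recv, Send, Halt, Err}; fixed.
Sat(AF (grant ∨ ¬done)) = {Reset, Busy, Idle, Recv, Send, Halt, Err}
Req ∉ Sat(AF (grant ∨ ¬done)) = {Reset, Busy, Idle, Recv, Send, Halt, Err}, so the formula does not hold at Req.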